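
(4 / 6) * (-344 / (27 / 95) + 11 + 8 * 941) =341746 / 81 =4219.09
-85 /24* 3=-85 /8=-10.62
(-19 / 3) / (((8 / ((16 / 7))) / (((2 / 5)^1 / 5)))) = -0.14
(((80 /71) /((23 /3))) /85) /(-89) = -48 /2470729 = -0.00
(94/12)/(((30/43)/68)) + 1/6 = 68729/90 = 763.66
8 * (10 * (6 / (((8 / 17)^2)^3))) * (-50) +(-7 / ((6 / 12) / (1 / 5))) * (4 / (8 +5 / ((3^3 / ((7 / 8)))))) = -79789801070841 / 36106240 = -2209861.82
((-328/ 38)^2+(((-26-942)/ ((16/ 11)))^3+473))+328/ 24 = -2553652487369/ 8664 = -294742900.20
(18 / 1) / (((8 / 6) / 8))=108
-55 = -55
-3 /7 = -0.43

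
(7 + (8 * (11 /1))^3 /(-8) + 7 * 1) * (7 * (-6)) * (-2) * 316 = -2260752480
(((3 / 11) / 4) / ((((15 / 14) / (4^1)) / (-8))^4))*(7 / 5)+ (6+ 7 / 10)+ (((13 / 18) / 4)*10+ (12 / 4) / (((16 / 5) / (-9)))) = 1127899687873 / 14850000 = 75952.84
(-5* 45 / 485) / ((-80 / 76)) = 171 / 388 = 0.44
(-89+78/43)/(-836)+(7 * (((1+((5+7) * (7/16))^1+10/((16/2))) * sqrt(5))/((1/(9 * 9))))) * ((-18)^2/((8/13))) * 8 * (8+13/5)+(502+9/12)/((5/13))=117482943/89870+189862218 * sqrt(5)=424546133.06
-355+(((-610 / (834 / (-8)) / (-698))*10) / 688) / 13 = -57760593895 / 162705894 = -355.00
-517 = -517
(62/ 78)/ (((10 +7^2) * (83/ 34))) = 1054/ 190983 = 0.01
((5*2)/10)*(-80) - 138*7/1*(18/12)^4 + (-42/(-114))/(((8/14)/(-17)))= -757163/152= -4981.34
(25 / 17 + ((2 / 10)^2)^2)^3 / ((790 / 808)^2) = 100088779241088 / 29986572265625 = 3.34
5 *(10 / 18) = 25 / 9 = 2.78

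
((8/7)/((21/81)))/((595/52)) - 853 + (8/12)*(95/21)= -222930497/262395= -849.60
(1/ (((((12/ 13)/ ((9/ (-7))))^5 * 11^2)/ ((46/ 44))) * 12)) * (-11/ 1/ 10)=691718859/ 166596362240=0.00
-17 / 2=-8.50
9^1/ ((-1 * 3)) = -3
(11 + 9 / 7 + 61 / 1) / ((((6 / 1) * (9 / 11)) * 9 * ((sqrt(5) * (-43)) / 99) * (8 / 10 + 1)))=-2299 * sqrt(5) / 5418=-0.95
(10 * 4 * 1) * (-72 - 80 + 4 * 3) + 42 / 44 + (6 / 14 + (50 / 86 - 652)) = -41387735 / 6622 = -6250.04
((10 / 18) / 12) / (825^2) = 1 / 14701500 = 0.00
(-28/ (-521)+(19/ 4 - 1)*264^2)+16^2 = 261616.05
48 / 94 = 0.51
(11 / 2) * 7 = 77 / 2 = 38.50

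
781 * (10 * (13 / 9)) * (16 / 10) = 162448 / 9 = 18049.78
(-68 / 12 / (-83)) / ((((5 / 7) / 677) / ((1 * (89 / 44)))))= 7170107 / 54780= 130.89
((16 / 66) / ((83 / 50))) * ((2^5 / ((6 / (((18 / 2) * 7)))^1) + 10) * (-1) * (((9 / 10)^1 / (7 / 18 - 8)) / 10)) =74736 / 125081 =0.60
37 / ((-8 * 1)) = -37 / 8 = -4.62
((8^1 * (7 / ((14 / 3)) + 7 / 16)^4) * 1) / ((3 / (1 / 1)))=923521 / 24576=37.58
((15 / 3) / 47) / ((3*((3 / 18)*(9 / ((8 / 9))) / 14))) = 1120 / 3807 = 0.29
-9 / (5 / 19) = -171 / 5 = -34.20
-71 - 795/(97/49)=-45842/97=-472.60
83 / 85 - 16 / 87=5861 / 7395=0.79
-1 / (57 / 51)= -0.89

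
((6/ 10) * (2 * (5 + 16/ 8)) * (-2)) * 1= -16.80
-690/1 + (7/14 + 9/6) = -688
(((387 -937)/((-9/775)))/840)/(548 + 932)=8525/223776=0.04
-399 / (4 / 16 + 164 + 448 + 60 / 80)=-0.65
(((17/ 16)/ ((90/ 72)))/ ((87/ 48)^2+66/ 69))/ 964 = 6256/ 30094875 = 0.00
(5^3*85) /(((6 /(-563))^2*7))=3367795625 /252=13364268.35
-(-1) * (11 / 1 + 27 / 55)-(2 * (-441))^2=-42785188 / 55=-777912.51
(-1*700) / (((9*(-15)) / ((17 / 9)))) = 2380 / 243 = 9.79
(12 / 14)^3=216 / 343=0.63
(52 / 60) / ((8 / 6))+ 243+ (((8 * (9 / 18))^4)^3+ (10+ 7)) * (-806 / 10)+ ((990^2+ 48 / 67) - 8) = -1810694622201 / 1340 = -1351264643.43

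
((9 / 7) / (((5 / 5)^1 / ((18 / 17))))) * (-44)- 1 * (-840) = 780.10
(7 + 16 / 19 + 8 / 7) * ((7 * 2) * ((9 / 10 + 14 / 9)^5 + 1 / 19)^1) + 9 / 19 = 2395450089413641 / 213166890000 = 11237.44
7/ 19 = 0.37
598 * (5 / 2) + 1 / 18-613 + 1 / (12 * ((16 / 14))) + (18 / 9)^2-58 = 238501 / 288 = 828.13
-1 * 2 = -2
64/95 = 0.67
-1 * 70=-70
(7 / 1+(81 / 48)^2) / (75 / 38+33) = 47899 / 170112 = 0.28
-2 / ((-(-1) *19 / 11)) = -22 / 19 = -1.16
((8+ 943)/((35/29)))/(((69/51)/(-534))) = -250362162/805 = -311008.90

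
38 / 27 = 1.41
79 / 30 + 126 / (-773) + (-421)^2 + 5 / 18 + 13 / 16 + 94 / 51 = 177246.40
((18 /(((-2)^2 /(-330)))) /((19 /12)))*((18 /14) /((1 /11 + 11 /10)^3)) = -213465780000 /298996103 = -713.94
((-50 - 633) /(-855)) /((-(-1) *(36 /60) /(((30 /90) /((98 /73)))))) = 49859 /150822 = 0.33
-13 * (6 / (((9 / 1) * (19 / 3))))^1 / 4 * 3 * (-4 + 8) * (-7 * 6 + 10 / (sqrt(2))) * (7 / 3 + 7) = 30576 / 19-3640 * sqrt(2) / 19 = 1338.33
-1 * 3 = -3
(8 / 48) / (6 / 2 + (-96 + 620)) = 1 / 3162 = 0.00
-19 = -19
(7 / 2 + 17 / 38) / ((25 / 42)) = 126 / 19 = 6.63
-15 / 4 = -3.75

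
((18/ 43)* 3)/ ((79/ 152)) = 8208/ 3397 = 2.42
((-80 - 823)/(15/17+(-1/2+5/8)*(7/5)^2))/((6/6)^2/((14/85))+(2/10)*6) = -214914000/1950997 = -110.16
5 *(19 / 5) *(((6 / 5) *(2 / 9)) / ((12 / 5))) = 19 / 9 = 2.11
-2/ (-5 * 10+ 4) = 0.04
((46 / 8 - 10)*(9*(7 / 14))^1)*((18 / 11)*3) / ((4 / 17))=-70227 / 176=-399.02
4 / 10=2 / 5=0.40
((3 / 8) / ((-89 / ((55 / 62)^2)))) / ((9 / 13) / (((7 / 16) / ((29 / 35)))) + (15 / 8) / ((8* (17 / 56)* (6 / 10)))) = -44669625 / 34998808916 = -0.00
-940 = -940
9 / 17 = 0.53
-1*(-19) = 19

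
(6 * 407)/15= 814/5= 162.80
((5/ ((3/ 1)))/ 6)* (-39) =-65/ 6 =-10.83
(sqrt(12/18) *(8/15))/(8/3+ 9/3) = 8 *sqrt(6)/255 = 0.08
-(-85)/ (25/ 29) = 98.60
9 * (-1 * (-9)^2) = -729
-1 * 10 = -10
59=59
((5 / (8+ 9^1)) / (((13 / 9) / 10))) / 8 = 225 / 884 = 0.25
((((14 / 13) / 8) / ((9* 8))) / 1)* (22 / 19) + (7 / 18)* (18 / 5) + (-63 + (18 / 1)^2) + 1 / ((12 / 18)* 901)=42045973261 / 160233840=262.40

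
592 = 592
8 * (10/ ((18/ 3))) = 40/ 3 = 13.33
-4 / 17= -0.24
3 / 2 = 1.50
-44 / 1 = -44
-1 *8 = -8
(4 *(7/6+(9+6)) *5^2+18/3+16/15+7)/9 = 24461/135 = 181.19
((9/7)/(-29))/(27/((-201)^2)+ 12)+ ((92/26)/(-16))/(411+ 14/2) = -669278657/158467220912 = -0.00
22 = 22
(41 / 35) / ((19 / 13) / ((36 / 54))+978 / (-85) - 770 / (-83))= -1504126 / 46823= -32.12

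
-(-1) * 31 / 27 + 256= 6943 / 27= 257.15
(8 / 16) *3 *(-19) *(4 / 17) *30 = -3420 / 17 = -201.18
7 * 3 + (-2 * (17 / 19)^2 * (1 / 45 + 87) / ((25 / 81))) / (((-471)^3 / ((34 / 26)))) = 143021125289491 / 6810527943375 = 21.00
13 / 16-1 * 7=-99 / 16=-6.19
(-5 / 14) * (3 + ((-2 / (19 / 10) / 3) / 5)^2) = -48815 / 45486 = -1.07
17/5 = 3.40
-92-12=-104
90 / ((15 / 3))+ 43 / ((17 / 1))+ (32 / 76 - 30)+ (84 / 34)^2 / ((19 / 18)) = -17939 / 5491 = -3.27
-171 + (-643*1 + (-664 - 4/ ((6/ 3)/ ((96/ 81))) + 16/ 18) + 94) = -37408/ 27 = -1385.48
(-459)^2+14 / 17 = 3581591 / 17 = 210681.82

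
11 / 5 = 2.20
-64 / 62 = -32 / 31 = -1.03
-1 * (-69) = 69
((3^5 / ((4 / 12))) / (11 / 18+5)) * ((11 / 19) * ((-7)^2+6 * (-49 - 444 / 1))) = -218807.13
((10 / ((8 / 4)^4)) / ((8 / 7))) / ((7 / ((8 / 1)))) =5 / 8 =0.62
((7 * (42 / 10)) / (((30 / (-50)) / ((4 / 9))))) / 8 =-49 / 18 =-2.72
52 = 52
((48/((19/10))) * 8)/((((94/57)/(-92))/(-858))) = 454671360/47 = 9673858.72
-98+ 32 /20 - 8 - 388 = -2462 /5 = -492.40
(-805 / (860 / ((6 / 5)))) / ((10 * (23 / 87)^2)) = -158949 / 98900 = -1.61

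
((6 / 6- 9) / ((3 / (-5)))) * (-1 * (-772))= 30880 / 3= 10293.33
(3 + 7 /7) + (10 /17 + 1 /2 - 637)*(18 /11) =-193841 /187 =-1036.58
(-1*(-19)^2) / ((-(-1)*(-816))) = 361 / 816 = 0.44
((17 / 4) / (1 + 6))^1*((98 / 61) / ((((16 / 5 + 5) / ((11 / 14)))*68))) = 55 / 40016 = 0.00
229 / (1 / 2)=458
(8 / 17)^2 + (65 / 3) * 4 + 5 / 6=50703 / 578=87.72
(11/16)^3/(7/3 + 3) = 3993/65536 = 0.06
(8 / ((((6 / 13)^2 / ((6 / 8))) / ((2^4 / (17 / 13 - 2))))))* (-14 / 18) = 123032 / 243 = 506.30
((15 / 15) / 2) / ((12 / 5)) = 5 / 24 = 0.21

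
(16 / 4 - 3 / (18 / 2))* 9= 33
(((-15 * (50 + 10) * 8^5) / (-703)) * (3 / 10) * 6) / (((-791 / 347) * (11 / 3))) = -55260610560 / 6116803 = -9034.23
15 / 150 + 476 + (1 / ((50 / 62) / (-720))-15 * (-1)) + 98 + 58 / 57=-172529 / 570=-302.68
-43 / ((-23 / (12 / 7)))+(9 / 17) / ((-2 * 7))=17337 / 5474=3.17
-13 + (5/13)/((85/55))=-2818/221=-12.75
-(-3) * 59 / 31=177 / 31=5.71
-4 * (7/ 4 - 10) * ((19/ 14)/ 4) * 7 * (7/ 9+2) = 5225/ 24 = 217.71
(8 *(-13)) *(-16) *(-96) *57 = -9105408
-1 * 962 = -962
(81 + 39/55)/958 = 2247/26345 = 0.09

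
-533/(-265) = 533/265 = 2.01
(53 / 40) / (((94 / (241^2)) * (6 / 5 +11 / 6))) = 9234879 / 34216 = 269.90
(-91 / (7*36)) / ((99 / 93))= -403 / 1188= -0.34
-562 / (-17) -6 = 460 / 17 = 27.06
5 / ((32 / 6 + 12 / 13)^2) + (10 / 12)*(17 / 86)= 2246185 / 7680144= 0.29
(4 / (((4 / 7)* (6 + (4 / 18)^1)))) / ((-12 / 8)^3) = -1 / 3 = -0.33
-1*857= -857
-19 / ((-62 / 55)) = 1045 / 62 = 16.85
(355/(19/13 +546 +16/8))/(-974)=-4615/6957282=-0.00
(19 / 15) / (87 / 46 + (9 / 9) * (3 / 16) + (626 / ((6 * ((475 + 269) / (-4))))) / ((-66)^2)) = 708128784 / 1162081585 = 0.61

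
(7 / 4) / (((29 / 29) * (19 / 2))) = 7 / 38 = 0.18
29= 29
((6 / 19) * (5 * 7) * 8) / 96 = 35 / 38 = 0.92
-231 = -231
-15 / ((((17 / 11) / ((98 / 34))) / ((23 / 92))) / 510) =-121275 / 34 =-3566.91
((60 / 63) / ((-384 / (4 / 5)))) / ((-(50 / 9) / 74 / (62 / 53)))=1147 / 37100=0.03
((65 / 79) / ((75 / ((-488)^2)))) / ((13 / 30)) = 476288 / 79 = 6028.96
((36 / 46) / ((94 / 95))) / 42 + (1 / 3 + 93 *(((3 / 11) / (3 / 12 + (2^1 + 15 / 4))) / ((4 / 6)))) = 6685337 / 998844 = 6.69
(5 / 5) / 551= 1 / 551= 0.00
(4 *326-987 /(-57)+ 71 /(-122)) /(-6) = -1020487 /4636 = -220.12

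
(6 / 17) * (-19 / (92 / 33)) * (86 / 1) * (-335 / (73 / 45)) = 1219311225 / 28543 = 42718.40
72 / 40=9 / 5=1.80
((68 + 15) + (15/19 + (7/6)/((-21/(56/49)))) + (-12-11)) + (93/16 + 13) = 1523321/19152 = 79.54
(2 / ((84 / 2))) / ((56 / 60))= 5 / 98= 0.05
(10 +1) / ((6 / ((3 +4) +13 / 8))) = 253 / 16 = 15.81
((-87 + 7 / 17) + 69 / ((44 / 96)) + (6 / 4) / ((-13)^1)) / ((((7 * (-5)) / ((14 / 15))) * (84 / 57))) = -5897581 / 5105100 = -1.16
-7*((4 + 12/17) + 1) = -679/17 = -39.94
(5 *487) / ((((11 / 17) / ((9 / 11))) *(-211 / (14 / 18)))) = -289765 / 25531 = -11.35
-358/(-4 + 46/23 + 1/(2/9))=-716/5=-143.20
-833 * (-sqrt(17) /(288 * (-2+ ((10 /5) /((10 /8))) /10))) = -20825 * sqrt(17) /13248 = -6.48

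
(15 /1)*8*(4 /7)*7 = 480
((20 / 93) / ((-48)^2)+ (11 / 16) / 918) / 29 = 0.00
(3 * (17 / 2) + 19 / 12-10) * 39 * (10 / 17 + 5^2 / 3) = 1212575 / 204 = 5944.00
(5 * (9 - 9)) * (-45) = 0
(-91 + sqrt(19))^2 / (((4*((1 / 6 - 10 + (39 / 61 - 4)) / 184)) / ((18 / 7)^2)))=-45275371200 / 236621 + 141826464*sqrt(19) / 33803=-173052.77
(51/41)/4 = 51/164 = 0.31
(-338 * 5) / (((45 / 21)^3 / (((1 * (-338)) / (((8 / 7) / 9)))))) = 68574961 / 150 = 457166.41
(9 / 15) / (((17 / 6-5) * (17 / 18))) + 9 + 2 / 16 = 78073 / 8840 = 8.83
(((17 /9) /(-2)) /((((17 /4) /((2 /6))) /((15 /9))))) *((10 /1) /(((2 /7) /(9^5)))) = -255150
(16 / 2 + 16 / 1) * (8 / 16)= 12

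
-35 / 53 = -0.66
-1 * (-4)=4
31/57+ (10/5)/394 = 6164/11229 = 0.55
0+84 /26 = 42 /13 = 3.23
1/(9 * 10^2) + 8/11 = 7211/9900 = 0.73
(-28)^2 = 784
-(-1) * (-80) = -80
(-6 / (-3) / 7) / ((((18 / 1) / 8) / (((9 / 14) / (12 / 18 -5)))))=-12 / 637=-0.02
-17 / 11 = -1.55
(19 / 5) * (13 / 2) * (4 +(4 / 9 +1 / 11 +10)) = 359.02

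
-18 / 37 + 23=833 / 37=22.51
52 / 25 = 2.08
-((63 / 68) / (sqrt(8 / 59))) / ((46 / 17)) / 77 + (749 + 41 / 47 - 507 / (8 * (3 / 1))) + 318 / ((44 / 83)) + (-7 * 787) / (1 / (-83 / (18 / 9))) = 951081931 / 4136 - 9 * sqrt(118) / 8096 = 229952.10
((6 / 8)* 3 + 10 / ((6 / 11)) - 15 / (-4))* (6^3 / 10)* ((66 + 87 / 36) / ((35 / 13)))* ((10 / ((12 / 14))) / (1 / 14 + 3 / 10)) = 419531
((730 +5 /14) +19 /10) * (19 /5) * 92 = 44799492 /175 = 255997.10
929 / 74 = 12.55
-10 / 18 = -5 / 9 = -0.56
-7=-7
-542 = -542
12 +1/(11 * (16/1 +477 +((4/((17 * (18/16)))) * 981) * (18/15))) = 8294041/691163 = 12.00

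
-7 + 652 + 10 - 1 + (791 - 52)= 1393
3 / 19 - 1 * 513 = -9744 / 19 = -512.84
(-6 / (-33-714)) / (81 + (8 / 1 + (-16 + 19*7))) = 1 / 25647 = 0.00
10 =10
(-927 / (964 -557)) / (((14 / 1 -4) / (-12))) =5562 / 2035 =2.73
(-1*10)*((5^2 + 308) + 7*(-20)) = -1930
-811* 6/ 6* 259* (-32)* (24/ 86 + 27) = 7884399264/ 43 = 183358122.42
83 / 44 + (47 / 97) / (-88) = 16055 / 8536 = 1.88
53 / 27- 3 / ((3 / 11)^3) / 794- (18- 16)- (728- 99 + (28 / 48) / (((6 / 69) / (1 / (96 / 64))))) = -27170329 / 42876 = -633.70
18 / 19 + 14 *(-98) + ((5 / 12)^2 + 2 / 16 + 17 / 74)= -1370.52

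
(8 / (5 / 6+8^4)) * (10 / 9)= 160 / 73743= 0.00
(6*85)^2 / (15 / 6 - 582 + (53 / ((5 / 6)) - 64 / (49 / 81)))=-127449000 / 304631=-418.37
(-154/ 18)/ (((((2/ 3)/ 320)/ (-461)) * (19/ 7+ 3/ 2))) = 79513280/ 177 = 449227.57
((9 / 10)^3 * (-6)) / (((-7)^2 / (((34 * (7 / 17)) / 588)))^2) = -243 / 235298000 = -0.00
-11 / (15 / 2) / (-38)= 11 / 285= 0.04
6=6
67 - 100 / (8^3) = 8551 / 128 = 66.80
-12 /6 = -2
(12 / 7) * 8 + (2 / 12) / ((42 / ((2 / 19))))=32833 / 2394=13.71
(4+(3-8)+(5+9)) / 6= 13 / 6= 2.17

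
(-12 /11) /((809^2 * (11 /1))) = -12 /79192201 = -0.00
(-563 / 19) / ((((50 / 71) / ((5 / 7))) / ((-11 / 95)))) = 439703 / 126350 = 3.48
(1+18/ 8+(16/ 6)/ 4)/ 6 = 0.65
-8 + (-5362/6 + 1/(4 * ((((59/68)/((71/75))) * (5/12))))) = -19934891/22125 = -901.01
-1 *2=-2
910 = 910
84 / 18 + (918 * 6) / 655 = 13.08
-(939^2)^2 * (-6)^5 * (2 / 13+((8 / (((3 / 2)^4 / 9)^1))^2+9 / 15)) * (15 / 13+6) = 7419342335105930964192 / 845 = 8780286787107610608.51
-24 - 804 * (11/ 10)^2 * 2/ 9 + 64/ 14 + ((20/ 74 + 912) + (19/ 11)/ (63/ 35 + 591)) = 7518414103/ 11111100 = 676.66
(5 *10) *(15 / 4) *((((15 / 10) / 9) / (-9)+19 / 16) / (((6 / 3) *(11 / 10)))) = 99.63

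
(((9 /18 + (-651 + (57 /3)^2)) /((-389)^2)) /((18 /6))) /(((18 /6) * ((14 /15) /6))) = -2895 /2118494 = -0.00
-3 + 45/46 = -93/46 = -2.02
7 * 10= 70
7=7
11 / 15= 0.73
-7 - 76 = -83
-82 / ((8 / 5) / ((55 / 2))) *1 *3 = -33825 / 8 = -4228.12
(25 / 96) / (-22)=-25 / 2112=-0.01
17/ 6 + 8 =65/ 6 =10.83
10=10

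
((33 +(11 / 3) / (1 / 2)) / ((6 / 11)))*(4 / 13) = 2662 / 117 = 22.75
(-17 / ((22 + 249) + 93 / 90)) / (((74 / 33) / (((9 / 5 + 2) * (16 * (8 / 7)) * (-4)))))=16372224 / 2113699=7.75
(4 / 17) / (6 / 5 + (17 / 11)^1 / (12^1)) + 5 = 77185 / 14909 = 5.18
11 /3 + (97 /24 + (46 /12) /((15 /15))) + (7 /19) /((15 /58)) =12.97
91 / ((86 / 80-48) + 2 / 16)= -1.94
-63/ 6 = -21/ 2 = -10.50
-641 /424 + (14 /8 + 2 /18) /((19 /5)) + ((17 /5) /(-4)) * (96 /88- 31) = 97303163 /3987720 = 24.40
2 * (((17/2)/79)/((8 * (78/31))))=527/49296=0.01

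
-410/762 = -205/381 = -0.54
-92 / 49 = -1.88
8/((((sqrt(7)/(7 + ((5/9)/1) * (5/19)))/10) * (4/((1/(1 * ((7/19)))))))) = 24440 * sqrt(7)/441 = 146.63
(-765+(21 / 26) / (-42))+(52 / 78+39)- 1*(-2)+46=-105667 / 156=-677.35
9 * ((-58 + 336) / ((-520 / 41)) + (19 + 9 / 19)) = -108729 / 4940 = -22.01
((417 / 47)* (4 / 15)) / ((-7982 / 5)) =-278 / 187577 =-0.00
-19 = -19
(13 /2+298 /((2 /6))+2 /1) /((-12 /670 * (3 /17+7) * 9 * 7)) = -10279475 /92232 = -111.45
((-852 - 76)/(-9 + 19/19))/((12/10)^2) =80.56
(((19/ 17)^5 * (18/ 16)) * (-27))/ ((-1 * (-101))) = -601692057/ 1147244456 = -0.52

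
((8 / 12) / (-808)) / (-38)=1 / 46056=0.00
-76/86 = -38/43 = -0.88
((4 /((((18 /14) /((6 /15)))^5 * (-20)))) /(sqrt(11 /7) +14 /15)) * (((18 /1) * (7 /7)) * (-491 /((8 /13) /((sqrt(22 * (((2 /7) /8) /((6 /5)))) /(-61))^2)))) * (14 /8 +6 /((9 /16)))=-1230812896313 /50490130393125 +25118630537 * sqrt(77) /6732017385750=0.01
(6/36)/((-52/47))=-47/312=-0.15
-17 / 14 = -1.21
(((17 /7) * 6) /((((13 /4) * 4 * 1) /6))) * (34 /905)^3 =24054048 /67450803875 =0.00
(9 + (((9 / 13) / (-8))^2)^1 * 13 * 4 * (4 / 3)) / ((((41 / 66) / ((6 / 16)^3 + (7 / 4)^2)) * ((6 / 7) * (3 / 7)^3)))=2316904975 / 3274752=707.51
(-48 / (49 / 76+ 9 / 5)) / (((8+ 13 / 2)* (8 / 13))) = -59280 / 26941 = -2.20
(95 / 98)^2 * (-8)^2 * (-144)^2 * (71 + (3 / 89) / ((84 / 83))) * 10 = 1325080477440000 / 1495823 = 885853792.49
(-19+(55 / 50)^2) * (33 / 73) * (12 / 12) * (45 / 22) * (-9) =432297 / 2920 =148.05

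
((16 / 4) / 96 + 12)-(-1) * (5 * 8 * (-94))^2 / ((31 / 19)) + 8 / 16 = 6446754931 / 744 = 8664993.19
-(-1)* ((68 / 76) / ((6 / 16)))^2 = 18496 / 3249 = 5.69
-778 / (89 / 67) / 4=-26063 / 178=-146.42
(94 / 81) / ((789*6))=47 / 191727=0.00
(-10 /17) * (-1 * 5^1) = 50 /17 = 2.94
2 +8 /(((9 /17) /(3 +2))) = 698 /9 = 77.56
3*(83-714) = -1893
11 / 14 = 0.79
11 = 11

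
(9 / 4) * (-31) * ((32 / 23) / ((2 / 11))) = -533.74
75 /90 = 5 /6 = 0.83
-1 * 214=-214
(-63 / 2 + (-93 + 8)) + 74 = -85 / 2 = -42.50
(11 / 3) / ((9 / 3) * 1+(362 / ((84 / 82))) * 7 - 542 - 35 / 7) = 11 / 5789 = 0.00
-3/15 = -1/5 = -0.20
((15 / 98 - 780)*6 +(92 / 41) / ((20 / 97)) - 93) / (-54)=47826241 / 542430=88.17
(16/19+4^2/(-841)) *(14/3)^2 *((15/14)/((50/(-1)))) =-30688/79895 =-0.38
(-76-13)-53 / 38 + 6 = -3207 / 38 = -84.39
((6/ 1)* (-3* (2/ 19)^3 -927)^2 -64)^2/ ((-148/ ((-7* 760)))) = 4118683921371319887121647175000/ 4310139579234103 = 955580172209456.82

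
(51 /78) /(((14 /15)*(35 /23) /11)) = 12903 /2548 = 5.06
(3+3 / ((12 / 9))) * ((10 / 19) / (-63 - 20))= -105 / 3154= -0.03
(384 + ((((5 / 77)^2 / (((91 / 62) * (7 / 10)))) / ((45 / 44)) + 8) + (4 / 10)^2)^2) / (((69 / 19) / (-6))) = -102198722876367117152 / 137261666471304375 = -744.55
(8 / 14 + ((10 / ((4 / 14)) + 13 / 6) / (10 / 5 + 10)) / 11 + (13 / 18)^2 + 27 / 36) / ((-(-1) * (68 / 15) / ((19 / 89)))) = 10070855 / 100656864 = 0.10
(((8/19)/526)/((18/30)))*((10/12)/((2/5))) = 0.00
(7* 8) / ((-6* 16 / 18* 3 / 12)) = -42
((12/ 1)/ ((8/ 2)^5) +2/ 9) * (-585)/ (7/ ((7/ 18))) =-35035/ 4608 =-7.60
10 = 10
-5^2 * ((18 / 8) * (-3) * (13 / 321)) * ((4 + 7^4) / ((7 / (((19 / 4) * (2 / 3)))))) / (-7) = -1062.19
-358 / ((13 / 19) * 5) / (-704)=3401 / 22880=0.15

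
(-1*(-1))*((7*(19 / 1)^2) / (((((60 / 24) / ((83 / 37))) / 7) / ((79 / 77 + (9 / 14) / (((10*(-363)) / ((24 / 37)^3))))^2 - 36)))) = -96371425908737206187186 / 173737201638031625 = -554696.55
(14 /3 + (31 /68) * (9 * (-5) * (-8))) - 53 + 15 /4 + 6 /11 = 269459 /2244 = 120.08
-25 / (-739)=0.03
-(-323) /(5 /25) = 1615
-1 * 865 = -865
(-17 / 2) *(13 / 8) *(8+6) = -1547 / 8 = -193.38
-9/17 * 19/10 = -171/170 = -1.01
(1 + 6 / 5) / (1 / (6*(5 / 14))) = 33 / 7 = 4.71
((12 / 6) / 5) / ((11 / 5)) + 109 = 1201 / 11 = 109.18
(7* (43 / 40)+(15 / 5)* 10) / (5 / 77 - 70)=-115577 / 215400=-0.54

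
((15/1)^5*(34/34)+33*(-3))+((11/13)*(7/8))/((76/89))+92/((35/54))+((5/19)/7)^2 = 27941387454411/36793120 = 759418.81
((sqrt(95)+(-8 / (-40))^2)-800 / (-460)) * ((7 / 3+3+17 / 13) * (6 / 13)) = 529914 / 97175+518 * sqrt(95) / 169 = 35.33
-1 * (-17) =17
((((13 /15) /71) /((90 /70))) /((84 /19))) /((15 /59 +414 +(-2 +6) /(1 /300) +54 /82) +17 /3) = 597493 /450899295300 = 0.00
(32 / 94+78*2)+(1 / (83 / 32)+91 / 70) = 6164593 / 39010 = 158.03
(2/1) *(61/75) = 122/75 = 1.63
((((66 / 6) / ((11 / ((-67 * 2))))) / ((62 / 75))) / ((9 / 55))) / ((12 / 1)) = -92125 / 1116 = -82.55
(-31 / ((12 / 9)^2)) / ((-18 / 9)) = 279 / 32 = 8.72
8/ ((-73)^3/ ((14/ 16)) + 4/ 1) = -14/ 778027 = -0.00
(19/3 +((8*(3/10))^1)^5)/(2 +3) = 17.19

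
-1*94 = -94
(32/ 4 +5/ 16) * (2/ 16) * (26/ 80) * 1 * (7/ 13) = 931/ 5120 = 0.18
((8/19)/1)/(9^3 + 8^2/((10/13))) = 40/77159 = 0.00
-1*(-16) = 16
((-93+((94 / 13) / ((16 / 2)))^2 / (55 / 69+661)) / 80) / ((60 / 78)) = -11483064987 / 7598489600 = -1.51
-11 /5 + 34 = 159 /5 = 31.80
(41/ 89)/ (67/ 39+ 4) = 1599/ 19847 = 0.08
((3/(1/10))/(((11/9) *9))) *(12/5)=72/11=6.55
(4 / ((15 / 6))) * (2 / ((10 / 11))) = 88 / 25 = 3.52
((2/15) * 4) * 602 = 4816/15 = 321.07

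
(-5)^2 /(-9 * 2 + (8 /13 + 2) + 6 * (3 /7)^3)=-111475 /66494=-1.68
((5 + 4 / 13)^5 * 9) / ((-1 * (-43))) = 14076282141 / 15965599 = 881.66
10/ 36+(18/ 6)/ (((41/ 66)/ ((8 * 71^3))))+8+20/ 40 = 13827594.73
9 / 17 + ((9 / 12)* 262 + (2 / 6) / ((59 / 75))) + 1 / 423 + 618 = 691944983 / 848538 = 815.46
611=611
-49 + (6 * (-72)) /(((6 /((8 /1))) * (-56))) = -271 /7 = -38.71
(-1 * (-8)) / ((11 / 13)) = 104 / 11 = 9.45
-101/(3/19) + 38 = -1805/3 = -601.67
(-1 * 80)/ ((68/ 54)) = -1080/ 17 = -63.53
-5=-5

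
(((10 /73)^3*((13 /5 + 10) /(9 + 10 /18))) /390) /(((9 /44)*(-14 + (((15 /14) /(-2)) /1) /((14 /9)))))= -3622080 /1222780408369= -0.00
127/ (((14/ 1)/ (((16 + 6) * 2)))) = 2794/ 7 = 399.14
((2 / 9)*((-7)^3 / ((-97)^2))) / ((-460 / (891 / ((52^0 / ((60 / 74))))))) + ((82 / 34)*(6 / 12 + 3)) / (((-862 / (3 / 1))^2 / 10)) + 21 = 2125396401659265 / 101143151509132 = 21.01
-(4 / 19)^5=-1024 / 2476099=-0.00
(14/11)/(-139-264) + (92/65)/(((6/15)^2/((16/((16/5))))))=196061/4433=44.23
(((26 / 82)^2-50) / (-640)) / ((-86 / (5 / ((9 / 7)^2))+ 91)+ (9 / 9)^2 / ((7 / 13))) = 4110169 / 3396211712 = 0.00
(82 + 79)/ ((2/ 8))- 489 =155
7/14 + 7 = 15/2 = 7.50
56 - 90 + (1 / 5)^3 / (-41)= -174251 / 5125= -34.00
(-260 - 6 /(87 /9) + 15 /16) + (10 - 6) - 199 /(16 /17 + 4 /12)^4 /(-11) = -248.83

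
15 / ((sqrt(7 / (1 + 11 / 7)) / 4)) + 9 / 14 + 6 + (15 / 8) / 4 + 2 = 2041 / 224 + 180 * sqrt(2) / 7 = 45.48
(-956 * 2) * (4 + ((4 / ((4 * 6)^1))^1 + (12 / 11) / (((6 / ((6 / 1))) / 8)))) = -813556 / 33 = -24653.21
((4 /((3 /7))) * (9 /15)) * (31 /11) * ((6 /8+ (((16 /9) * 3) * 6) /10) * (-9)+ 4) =-136927 /275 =-497.92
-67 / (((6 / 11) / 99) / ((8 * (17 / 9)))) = -551276 / 3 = -183758.67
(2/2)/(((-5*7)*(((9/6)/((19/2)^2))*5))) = -361/1050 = -0.34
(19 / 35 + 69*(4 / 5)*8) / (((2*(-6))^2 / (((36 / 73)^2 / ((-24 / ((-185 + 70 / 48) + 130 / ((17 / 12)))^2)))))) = -4339586237375 / 16558950912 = -262.07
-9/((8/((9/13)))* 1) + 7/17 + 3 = 2.63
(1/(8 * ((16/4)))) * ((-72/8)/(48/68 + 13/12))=-459/2920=-0.16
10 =10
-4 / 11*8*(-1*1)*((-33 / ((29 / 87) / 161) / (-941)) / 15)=15456 / 4705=3.29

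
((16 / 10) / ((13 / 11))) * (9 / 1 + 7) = 1408 / 65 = 21.66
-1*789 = -789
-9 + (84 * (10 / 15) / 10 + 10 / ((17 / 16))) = 511 / 85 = 6.01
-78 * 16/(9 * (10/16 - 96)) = 3328/2289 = 1.45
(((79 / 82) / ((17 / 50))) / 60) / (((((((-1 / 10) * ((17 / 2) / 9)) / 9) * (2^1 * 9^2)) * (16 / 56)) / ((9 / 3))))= -13825 / 47396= -0.29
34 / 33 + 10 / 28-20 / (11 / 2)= -2.25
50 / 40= 5 / 4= 1.25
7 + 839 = 846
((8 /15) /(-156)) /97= -2 /56745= -0.00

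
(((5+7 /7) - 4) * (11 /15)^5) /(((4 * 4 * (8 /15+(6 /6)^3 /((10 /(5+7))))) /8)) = 161051 /1316250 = 0.12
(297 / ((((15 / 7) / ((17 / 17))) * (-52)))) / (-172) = 693 / 44720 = 0.02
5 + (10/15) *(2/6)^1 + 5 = 92/9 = 10.22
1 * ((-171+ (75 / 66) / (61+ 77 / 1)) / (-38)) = 519131 / 115368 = 4.50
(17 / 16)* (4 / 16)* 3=0.80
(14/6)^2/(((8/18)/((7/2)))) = 343/8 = 42.88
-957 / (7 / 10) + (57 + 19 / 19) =-1309.14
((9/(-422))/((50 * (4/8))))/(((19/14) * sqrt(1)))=-63/100225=-0.00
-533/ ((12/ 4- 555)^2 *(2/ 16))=-533/ 38088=-0.01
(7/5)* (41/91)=0.63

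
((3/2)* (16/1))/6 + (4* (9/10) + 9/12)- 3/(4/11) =1/10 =0.10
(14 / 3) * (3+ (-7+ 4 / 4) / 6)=28 / 3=9.33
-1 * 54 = -54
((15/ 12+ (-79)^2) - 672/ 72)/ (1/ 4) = 74795/ 3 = 24931.67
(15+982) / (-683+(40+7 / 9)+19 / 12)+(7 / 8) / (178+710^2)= -144796206367 / 93041308112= -1.56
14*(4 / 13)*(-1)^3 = -4.31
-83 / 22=-3.77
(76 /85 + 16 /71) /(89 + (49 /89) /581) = 8317762 /661285125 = 0.01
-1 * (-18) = 18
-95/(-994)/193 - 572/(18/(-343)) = 10899.78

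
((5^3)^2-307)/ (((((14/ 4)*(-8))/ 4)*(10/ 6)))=-1312.97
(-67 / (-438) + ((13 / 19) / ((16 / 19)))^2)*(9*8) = 136761 / 2336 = 58.54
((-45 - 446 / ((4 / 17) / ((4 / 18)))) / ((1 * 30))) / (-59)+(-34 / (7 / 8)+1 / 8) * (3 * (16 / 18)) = -5744009 / 55755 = -103.02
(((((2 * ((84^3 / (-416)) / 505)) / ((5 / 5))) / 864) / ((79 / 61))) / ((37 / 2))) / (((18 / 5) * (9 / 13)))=-20923 / 191304504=-0.00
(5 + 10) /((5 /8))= 24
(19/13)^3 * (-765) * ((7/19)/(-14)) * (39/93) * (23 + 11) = 4694805/5239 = 896.13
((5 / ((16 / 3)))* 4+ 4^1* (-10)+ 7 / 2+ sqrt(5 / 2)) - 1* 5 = -151 / 4+ sqrt(10) / 2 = -36.17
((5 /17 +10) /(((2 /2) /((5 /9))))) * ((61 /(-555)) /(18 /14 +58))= -14945 /1409589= -0.01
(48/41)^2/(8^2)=36/1681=0.02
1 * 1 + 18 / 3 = 7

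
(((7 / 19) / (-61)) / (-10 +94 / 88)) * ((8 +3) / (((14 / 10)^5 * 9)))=1512500 / 9842618583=0.00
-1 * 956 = -956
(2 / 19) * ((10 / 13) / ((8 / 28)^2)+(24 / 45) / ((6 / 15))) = 839 / 741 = 1.13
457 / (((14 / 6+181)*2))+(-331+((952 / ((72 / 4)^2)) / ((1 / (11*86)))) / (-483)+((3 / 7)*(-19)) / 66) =-14444019017 / 43035300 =-335.63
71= 71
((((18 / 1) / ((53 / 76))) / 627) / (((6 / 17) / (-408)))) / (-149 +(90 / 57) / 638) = 449616 / 1407733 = 0.32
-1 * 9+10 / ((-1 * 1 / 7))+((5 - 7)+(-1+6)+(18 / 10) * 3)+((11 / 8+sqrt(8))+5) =-2569 / 40+2 * sqrt(2) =-61.40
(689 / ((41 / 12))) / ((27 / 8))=22048 / 369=59.75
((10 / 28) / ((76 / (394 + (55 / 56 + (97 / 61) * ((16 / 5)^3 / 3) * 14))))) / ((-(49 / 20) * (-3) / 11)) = 4.49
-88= -88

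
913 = 913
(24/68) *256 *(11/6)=2816/17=165.65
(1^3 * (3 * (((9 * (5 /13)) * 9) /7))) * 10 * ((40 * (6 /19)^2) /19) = 17496000 /624169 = 28.03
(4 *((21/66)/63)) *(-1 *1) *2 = -4/99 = -0.04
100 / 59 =1.69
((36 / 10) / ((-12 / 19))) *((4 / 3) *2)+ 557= 2709 / 5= 541.80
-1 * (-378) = 378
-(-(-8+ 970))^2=-925444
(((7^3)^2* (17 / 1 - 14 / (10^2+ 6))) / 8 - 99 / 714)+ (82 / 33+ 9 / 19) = 3923875346833 / 15817956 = 248064.63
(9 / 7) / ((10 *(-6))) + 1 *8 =1117 / 140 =7.98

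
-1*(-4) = 4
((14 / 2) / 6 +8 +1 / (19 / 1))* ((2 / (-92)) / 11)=-1051 / 57684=-0.02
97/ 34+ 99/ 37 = 6955/ 1258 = 5.53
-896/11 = -81.45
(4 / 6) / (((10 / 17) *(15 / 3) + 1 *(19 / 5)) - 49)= -0.02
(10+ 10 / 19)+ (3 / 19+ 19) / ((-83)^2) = 1378164 / 130891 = 10.53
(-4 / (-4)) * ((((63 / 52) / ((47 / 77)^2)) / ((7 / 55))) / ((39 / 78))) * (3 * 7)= 1073.09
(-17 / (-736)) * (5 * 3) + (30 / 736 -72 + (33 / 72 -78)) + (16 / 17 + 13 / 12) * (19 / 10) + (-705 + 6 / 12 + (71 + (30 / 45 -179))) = -179636261 / 187680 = -957.14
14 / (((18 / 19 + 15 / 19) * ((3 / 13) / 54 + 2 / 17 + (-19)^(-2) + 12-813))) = -18190068 / 1807305335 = -0.01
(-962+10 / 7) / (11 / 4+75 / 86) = -1156528 / 4361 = -265.20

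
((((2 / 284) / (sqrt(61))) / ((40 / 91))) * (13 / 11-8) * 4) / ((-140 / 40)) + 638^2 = 195 * sqrt(61) / 95282 + 407044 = 407044.02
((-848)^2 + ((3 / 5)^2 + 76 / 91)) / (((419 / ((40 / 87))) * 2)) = 6543857276 / 16586115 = 394.54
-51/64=-0.80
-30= -30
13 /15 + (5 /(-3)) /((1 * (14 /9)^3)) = 17447 /41160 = 0.42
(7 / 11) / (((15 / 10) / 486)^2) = 734832 / 11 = 66802.91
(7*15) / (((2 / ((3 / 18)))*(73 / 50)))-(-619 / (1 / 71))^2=-282001130871 / 146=-1931514595.01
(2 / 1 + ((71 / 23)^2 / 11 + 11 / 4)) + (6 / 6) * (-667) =-15394367 / 23276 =-661.38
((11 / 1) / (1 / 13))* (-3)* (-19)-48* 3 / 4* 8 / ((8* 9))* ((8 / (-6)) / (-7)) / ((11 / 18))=627531 / 77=8149.75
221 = 221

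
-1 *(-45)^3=91125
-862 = -862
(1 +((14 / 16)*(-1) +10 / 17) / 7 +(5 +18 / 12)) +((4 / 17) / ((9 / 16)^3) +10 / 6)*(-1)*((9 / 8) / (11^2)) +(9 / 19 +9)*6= 167564869 / 2607066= 64.27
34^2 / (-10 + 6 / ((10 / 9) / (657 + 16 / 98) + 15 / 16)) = -2517175550 / 7864043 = -320.09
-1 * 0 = 0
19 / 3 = 6.33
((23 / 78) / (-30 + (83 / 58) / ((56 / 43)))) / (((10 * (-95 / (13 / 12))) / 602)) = 2810738 / 401298525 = 0.01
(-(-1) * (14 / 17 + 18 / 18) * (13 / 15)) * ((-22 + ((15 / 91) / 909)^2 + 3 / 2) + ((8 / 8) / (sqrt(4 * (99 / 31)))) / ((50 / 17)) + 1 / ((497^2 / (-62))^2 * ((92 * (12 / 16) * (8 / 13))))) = -13836967049276444047951 / 427092731765496583605 + 403 * sqrt(341) / 49500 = -32.25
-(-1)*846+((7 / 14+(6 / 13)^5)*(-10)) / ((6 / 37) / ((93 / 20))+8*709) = 2043567387669397 / 2415566910432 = 846.00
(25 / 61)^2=625 / 3721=0.17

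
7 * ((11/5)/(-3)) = -77/15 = -5.13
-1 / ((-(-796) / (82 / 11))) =-41 / 4378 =-0.01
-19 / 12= -1.58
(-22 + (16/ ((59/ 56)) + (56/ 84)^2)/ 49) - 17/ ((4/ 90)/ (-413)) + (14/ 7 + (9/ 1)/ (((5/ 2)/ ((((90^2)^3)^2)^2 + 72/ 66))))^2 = 12980500265144564331926076307039805497814179275801673192335447717206929663274928000000000024869350665463/ 157414950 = 82460403317121812965833780000000000000000000000000000000000000000000000000000000000000000000000.00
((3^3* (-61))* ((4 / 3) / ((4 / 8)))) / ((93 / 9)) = -13176 / 31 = -425.03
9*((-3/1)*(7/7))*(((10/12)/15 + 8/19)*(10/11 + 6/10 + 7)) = -114426/1045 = -109.50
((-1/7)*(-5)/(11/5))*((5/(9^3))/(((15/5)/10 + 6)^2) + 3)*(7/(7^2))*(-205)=-44488602875/1559543139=-28.53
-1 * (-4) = 4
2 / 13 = 0.15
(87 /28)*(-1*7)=-87 /4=-21.75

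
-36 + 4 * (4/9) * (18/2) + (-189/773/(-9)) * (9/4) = -61651/3092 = -19.94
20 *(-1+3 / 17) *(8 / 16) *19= -2660 / 17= -156.47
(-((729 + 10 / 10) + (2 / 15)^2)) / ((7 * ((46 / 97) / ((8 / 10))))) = -31865276 / 181125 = -175.93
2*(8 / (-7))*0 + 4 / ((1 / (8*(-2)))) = -64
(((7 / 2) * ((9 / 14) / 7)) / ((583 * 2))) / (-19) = -9 / 620312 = -0.00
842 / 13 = 64.77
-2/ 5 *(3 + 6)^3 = -1458/ 5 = -291.60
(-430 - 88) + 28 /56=-1035 /2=-517.50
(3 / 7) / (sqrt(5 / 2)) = 3 * sqrt(10) / 35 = 0.27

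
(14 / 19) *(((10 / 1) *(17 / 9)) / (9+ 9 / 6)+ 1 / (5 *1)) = 3778 / 2565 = 1.47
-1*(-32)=32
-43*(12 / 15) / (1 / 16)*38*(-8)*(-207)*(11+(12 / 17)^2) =-575470015488 / 1445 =-398249145.67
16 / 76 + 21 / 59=635 / 1121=0.57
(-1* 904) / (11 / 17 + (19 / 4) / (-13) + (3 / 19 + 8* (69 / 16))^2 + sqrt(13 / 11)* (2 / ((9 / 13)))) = -0.75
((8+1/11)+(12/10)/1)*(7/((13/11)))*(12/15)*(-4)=-57232/325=-176.10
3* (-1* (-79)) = 237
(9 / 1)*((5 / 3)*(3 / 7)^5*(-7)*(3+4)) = -3645 / 343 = -10.63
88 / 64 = 1.38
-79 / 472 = -0.17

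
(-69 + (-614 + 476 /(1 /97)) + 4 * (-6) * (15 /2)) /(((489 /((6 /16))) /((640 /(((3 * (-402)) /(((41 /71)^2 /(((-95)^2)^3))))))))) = -203105144 /24281302900569759375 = -0.00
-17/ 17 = -1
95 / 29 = 3.28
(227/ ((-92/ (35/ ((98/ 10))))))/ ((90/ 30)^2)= -5675/ 5796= -0.98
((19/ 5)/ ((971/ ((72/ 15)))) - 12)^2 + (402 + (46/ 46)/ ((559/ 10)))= 179712672530824/ 329405074375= 545.57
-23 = -23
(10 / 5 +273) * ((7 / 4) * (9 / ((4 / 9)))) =155925 / 16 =9745.31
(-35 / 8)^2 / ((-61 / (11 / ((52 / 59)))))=-795025 / 203008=-3.92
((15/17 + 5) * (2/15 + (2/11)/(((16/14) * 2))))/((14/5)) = 7025/15708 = 0.45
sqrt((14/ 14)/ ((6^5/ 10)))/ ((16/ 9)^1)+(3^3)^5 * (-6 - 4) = -143489070+sqrt(15)/ 192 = -143489069.98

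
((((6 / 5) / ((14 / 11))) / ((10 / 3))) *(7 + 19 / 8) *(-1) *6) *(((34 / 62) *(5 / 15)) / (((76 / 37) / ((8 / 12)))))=-62271 / 65968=-0.94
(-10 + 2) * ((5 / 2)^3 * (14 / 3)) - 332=-2746 / 3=-915.33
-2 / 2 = -1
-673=-673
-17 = -17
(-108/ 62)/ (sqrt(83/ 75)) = -270 *sqrt(249)/ 2573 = -1.66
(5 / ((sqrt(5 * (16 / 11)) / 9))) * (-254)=-1143 * sqrt(55) / 2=-4238.36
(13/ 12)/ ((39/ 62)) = 31/ 18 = 1.72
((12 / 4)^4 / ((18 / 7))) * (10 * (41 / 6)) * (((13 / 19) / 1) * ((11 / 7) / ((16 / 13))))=1143285 / 608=1880.40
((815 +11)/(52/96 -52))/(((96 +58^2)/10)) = -9912/213655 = -0.05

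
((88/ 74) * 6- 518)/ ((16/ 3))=-28353/ 296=-95.79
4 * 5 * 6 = 120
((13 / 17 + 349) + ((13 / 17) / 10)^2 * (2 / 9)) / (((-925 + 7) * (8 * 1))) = -45487069 / 955087200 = -0.05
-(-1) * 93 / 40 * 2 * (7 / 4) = 651 / 80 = 8.14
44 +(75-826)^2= 564045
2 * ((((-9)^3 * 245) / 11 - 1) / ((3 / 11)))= -357232 / 3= -119077.33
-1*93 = -93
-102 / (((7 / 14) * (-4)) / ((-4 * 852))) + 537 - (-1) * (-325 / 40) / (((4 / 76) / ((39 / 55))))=-15257481 / 88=-173380.47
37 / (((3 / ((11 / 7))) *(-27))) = -407 / 567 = -0.72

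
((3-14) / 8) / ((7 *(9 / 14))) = -11 / 36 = -0.31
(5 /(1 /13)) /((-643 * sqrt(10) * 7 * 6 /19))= -0.01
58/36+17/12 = 3.03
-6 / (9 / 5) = -10 / 3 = -3.33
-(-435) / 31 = 435 / 31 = 14.03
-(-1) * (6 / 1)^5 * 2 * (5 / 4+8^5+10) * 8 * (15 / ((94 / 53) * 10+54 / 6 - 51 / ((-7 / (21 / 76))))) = 2127862977.09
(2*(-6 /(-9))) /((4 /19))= 19 /3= 6.33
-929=-929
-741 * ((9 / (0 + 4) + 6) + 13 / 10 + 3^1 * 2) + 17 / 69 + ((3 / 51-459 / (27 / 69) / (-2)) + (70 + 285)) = -248224273 / 23460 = -10580.74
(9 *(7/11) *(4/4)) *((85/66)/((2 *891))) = 595/143748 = 0.00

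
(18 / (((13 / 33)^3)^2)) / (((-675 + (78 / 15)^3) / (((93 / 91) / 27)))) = -10008876759750 / 29340767309581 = -0.34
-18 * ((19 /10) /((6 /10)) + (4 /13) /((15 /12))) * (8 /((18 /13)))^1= -5324 /15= -354.93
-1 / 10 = -0.10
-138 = -138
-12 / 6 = -2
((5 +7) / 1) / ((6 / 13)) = 26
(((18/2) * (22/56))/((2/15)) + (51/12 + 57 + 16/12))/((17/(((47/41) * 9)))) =2110629/39032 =54.07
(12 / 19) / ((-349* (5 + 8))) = -12 / 86203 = -0.00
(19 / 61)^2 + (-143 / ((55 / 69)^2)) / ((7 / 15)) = -690772574 / 1432585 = -482.19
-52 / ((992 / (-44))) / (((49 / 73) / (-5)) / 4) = -104390 / 1519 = -68.72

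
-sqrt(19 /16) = -sqrt(19) /4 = -1.09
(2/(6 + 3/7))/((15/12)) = 56/225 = 0.25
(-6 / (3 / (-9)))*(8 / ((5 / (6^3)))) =31104 / 5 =6220.80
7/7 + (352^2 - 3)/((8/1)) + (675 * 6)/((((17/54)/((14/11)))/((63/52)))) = 687009579/19448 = 35325.46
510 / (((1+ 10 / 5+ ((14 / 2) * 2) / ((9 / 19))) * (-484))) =-2295 / 70906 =-0.03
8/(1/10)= 80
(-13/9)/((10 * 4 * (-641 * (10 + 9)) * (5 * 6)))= 13/131533200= 0.00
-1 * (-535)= 535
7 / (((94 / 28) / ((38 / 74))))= 1862 / 1739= 1.07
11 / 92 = 0.12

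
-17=-17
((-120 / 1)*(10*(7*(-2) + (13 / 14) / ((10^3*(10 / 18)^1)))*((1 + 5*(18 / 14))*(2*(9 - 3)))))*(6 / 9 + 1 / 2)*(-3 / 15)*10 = -611446992 / 175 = -3493982.81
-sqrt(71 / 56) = -sqrt(994) / 28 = -1.13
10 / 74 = 5 / 37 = 0.14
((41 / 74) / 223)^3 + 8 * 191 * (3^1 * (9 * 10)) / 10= 185394508845086969 / 4493758698008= 41256.00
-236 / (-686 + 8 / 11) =1298 / 3769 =0.34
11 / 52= 0.21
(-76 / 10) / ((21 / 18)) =-228 / 35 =-6.51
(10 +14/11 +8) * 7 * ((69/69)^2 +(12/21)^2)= 13780/77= 178.96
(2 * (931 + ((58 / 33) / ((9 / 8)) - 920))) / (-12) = -3731 / 1782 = -2.09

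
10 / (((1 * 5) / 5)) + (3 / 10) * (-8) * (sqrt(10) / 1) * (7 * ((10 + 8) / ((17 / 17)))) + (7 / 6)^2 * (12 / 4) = 169 / 12 - 1512 * sqrt(10) / 5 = -942.19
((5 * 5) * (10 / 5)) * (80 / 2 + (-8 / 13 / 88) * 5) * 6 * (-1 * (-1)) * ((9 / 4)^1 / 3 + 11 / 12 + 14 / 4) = 8858250 / 143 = 61945.80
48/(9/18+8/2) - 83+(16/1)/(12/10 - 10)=-2447/33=-74.15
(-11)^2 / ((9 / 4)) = 484 / 9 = 53.78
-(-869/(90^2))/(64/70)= 6083/51840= 0.12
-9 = -9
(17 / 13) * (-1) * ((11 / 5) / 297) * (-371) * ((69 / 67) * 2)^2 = 13345612 / 875355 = 15.25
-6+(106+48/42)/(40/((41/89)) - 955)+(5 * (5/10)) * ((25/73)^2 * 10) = -282497689/88520019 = -3.19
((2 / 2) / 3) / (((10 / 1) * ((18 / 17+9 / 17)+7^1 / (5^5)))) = 10625 / 506964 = 0.02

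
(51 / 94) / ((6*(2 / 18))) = 153 / 188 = 0.81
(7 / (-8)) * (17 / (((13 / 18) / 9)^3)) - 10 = -63263449 / 2197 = -28795.38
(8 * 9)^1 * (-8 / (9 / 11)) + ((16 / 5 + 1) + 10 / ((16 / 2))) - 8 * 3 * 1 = -14451 / 20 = -722.55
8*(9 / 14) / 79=0.07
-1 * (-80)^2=-6400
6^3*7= 1512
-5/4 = -1.25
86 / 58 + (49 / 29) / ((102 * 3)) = 13207 / 8874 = 1.49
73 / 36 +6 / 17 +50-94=-25471 / 612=-41.62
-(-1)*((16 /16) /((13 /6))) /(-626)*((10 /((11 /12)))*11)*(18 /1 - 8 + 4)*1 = -5040 /4069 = -1.24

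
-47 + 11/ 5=-224/ 5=-44.80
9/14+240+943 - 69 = 15605/14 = 1114.64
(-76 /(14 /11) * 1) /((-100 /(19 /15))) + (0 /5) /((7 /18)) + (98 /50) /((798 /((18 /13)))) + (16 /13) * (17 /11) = 37969717 /14264250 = 2.66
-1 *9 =-9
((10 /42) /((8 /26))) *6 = 4.64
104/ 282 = 52/ 141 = 0.37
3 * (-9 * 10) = -270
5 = 5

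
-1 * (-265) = 265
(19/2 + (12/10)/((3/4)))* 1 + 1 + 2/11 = 1351/110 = 12.28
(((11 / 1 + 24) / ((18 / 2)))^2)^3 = 1838265625 / 531441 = 3459.02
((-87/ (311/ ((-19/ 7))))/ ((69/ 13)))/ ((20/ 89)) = 637507/ 1001420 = 0.64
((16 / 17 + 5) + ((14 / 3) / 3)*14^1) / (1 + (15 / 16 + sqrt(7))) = -2103536 / 127143 + 1085696*sqrt(7) / 127143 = 6.05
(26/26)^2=1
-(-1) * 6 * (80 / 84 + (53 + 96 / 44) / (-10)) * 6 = -63282 / 385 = -164.37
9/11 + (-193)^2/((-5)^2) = 409964/275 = 1490.78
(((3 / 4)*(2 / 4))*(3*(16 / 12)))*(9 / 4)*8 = 27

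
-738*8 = -5904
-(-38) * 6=228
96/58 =48/29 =1.66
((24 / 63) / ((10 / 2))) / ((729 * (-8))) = -1 / 76545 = -0.00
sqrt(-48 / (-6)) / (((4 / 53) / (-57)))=-3021*sqrt(2) / 2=-2136.17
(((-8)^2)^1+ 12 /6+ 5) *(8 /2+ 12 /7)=2840 /7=405.71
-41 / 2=-20.50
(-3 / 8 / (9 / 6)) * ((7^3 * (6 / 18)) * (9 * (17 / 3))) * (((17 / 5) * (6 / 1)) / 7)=-42483 / 10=-4248.30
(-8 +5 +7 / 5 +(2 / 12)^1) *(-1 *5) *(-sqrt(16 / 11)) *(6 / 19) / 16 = -43 *sqrt(11) / 836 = -0.17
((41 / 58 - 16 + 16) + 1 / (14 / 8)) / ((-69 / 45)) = -7785 / 9338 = -0.83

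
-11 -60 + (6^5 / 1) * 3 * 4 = 93241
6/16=3/8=0.38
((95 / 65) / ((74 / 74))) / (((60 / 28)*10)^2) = 931 / 292500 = 0.00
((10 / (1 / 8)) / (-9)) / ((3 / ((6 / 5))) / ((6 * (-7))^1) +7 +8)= -448 / 753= -0.59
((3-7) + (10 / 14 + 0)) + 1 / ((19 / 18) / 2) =-185 / 133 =-1.39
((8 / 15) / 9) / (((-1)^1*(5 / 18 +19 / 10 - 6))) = 2 / 129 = 0.02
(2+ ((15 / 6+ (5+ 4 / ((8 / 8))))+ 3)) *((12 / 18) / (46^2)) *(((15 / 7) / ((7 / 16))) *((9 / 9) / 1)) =660 / 25921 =0.03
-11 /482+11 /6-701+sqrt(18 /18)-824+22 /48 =-8801693 /5784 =-1521.73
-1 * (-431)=431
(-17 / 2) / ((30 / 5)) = -17 / 12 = -1.42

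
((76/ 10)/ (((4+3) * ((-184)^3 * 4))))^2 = 361/ 190152928421478400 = 0.00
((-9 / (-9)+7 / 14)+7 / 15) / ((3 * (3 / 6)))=59 / 45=1.31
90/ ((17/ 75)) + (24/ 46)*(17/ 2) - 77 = 126877/ 391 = 324.49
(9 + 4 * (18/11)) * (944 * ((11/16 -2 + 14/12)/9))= -7847/33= -237.79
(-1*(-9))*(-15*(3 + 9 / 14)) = -6885 / 14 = -491.79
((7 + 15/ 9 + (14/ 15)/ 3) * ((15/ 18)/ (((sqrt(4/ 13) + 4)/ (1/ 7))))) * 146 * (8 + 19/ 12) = 11022635/ 28917 - 847895 * sqrt(13)/ 57834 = 328.32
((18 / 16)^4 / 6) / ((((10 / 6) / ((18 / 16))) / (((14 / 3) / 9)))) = 0.09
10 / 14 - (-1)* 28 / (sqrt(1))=201 / 7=28.71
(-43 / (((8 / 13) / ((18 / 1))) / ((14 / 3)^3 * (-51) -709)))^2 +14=54919997399421.56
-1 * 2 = -2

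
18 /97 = 0.19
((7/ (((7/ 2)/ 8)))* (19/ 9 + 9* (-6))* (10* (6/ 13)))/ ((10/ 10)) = -149440/ 39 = -3831.79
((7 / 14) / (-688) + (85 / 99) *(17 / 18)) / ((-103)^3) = -993269 / 1339700785632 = -0.00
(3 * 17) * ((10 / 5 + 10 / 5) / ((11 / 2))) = 408 / 11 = 37.09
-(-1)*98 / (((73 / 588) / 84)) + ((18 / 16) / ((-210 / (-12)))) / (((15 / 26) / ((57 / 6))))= 3388345293 / 51100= 66308.13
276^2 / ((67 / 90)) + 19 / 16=109694713 / 1072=102327.16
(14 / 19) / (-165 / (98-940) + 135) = 11788 / 2162865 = 0.01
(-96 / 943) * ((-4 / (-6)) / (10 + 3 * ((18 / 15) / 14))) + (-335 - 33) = -124583856 / 338537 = -368.01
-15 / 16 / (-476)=15 / 7616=0.00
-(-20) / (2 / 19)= 190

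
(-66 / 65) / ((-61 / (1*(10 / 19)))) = 132 / 15067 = 0.01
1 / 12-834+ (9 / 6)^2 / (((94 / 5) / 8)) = -469789 / 564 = -832.96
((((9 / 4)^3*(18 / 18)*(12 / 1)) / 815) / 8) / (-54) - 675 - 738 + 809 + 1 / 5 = -125976913 / 208640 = -603.80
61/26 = 2.35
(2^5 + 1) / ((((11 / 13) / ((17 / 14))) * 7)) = 663 / 98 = 6.77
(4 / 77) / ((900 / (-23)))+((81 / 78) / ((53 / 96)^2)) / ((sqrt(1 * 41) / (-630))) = -78382080 * sqrt(41) / 1497197 - 23 / 17325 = -335.22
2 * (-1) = -2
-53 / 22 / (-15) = 53 / 330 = 0.16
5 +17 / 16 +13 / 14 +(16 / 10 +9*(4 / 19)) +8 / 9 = 1089241 / 95760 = 11.37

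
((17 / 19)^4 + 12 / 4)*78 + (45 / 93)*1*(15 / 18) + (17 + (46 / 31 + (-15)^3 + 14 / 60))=-186154300684 / 60599265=-3071.89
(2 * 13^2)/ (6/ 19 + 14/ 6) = 19266/ 151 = 127.59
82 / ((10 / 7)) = 287 / 5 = 57.40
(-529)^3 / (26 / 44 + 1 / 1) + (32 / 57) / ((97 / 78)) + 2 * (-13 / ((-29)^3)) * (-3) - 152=-146389434520019616 / 1573212445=-93051281.78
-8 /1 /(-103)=8 /103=0.08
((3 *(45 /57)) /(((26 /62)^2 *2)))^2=1870130025 /41242084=45.35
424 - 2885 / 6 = -341 / 6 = -56.83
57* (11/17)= 627/17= 36.88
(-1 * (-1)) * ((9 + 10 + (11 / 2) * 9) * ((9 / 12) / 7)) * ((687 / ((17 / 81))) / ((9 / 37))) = 94024881 / 952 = 98765.63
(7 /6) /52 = 7 /312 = 0.02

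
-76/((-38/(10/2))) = 10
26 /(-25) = -26 /25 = -1.04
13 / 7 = 1.86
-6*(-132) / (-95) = -792 / 95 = -8.34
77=77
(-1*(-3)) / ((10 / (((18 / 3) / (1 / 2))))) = 18 / 5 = 3.60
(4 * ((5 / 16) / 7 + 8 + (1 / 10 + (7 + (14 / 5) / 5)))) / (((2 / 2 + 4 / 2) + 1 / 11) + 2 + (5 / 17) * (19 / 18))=74006559 / 6363350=11.63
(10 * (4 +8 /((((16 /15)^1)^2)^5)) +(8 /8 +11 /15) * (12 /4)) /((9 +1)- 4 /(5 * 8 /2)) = 29946861507961 /3367254360064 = 8.89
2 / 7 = 0.29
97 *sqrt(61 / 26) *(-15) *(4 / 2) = -1455 *sqrt(1586) / 13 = -4457.29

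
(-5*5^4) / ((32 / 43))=-4199.22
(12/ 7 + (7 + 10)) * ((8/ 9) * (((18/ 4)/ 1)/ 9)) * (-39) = -6812/ 21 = -324.38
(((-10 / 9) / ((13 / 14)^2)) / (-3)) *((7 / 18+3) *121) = 7233380 / 41067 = 176.14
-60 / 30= -2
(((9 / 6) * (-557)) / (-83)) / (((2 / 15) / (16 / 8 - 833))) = -62738.00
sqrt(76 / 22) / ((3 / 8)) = 8*sqrt(418) / 33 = 4.96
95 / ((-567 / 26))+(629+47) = 380822 / 567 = 671.64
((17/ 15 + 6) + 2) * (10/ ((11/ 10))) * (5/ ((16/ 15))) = 17125/ 44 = 389.20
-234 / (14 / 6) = -702 / 7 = -100.29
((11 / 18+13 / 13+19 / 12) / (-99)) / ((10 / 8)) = -23 / 891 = -0.03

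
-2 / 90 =-1 / 45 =-0.02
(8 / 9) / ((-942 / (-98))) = 392 / 4239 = 0.09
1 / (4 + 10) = 1 / 14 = 0.07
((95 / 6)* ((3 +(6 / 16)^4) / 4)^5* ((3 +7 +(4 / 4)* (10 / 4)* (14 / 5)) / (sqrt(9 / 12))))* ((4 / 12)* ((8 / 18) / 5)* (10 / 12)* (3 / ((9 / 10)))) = 9620756104692455507225* sqrt(3) / 2656331146614175432704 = 6.27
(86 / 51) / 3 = 86 / 153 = 0.56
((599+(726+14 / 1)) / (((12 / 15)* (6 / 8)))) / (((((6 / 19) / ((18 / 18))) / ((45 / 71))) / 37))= 23532925 / 142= 165724.82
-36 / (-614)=18 / 307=0.06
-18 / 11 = -1.64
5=5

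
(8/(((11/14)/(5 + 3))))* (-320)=-26065.45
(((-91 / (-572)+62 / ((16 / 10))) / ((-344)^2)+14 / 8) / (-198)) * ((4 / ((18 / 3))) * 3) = -569599 / 32216976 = -0.02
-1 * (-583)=583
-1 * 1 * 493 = -493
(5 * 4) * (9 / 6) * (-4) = -120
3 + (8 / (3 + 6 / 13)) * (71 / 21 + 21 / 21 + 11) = 36427 / 945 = 38.55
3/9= 1/3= 0.33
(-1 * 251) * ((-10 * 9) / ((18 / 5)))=6275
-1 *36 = -36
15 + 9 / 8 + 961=977.12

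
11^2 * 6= 726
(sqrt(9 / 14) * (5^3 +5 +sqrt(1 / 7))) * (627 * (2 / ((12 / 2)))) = 627 * sqrt(14) * (sqrt(7) +910) / 98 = 21847.80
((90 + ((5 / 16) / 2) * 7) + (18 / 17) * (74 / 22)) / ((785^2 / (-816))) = -1699251 / 13556950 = -0.13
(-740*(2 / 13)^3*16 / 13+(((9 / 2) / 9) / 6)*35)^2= 18770370025 / 117465223824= 0.16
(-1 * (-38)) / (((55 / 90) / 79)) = 54036 / 11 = 4912.36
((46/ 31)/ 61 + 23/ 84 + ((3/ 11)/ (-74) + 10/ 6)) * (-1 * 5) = -633926065/ 64649508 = -9.81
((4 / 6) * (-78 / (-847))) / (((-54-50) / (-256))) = 128 / 847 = 0.15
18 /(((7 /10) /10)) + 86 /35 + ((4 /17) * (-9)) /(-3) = 22126 /85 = 260.31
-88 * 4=-352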